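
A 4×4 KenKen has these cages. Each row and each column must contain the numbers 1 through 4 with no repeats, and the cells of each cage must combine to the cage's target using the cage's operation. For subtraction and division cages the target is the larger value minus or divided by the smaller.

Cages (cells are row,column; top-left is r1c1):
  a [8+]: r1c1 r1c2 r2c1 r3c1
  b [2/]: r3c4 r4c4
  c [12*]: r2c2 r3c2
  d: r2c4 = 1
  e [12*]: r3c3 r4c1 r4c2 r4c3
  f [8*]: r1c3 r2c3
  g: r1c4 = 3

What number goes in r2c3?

G is a freebie, which forces r1c4 = 3.
Cage d is a single given cell, so r2c4 = 1.
In column 3, 3 can only go at r4c3, so r4c3 = 3.
Column 3 needs a 1, and only r3c3 is open for it.
The 4 cells of cage a must have sum 8, so r1c1 = 1.
Cage a needs sum 8, which forces r1c2 = 2.
Row 1 now contains 2, so r1c3 = 4.
Column 3 already has 4, so r2c3 = 2.
1 is placed in column 1; hence r4c1 = 4.
Row 4 now contains 4; hence r4c2 = 1.
Row 4 now contains 4, leaving r4c4 = 2.
Row 2 already has 2; hence r2c1 = 3.
Row 2 now contains 3, leaving r2c2 = 4.
The 4 cells of cage a must have sum 8, leaving r3c1 = 2.
Column 2 now contains 4, so r3c2 = 3.
Column 4 now contains 2, leaving r3c4 = 4.
The full grid is 1 2 4 3 / 3 4 2 1 / 2 3 1 4 / 4 1 3 2.

2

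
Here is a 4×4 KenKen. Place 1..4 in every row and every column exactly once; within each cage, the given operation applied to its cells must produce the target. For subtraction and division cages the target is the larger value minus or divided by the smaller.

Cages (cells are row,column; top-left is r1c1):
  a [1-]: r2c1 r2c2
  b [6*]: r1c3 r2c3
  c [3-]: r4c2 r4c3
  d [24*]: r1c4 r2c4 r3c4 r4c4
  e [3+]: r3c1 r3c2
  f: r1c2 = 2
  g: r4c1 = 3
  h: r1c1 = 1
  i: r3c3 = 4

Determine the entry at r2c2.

3

Cage h is a single given cell; hence r1c1 = 1.
Cage f is given, so r1c2 = 2.
Row 1 now contains 2, so r1c3 = 3.
3 is placed in row 1, which forces r1c4 = 4.
Column 3 now contains 3, so r2c3 = 2.
Column 1 already has 1, which forces r3c1 = 2.
Column 2 now contains 2, so r3c2 = 1.
Cage i is a single given cell; hence r3c3 = 4.
Row 3 now contains 1, which forces r3c4 = 3.
Cage g is a single given cell, leaving r4c1 = 3.
Column 2 already has 1, so r4c2 = 4.
Column 3 now contains 4; hence r4c3 = 1.
Row 4 already has 1; hence r4c4 = 2.
3 is placed in column 1; hence r2c1 = 4.
Column 2 now contains 4; hence r2c2 = 3.
Column 4 now contains 3, so r2c4 = 1.
Completed grid: 1 2 3 4 / 4 3 2 1 / 2 1 4 3 / 3 4 1 2.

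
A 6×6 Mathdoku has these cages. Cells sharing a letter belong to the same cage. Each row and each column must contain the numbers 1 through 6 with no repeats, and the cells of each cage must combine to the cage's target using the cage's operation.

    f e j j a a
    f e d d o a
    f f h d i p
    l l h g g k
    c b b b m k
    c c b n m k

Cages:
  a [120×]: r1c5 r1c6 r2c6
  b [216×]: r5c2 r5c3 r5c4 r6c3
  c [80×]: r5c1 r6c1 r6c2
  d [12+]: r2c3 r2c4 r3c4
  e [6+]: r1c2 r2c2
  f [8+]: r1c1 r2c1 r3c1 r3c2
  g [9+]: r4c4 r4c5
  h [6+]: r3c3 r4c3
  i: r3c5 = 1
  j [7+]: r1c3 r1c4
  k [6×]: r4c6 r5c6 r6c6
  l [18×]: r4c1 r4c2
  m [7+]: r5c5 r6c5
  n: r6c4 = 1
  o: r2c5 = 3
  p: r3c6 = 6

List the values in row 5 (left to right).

4 6 3 2 5 1

O is a freebie, which forces r2c5 = 3.
Cage i is a single given cell, which forces r3c5 = 1.
Cage p is given, so r3c6 = 6.
The 3 cells of cage c must have product 80, so r5c1 = 4.
Cage c needs product 80, which forces r6c1 = 5.
Cage c needs product 80; hence r6c2 = 4.
N is a freebie, so r6c4 = 1.
Cage a has product 120, so r1c5 = 6.
The 4 cells of cage f must have sum 8; hence r3c1 = 3.
1 is placed in row 3; hence r3c2 = 2.
Column 1 already has 3, leaving r4c1 = 6.
Row 4 already has 6, so r4c2 = 3.
Column 2 already has 3, which forces r5c2 = 6.
The two cells of cage m must have sum 7, leaving r5c5 = 5.
The 4 cells of cage b must have product 216, so r6c3 = 6.
The two cells of cage m must have sum 7; hence r6c5 = 2.
2 is placed in row 6, so r6c6 = 3.
The two cells of cage g must have sum 9, leaving r4c4 = 5.
5 is placed in column 5, which forces r4c5 = 4.
Cage d needs sum 12, leaving r2c3 = 2.
Cage d has sum 12, which forces r2c4 = 6.
Column 4 now contains 5; hence r3c4 = 4.
Column 3 now contains 2, which forces r4c3 = 1.
1 is placed in row 4; hence r4c6 = 2.
Column 3 now contains 2, which forces r5c3 = 3.
Row 5 already has 3, leaving r5c4 = 2.
2 is placed in column 6; hence r5c6 = 1.
The 4 cells of cage f must have sum 8, which forces r1c1 = 2.
Cage j needs two cells with sum 7, leaving r1c3 = 4.
2 is placed in column 4, leaving r1c4 = 3.
Row 1 already has 4, so r1c6 = 5.
Row 2 already has 2; hence r2c1 = 1.
Row 2 already has 1, which forces r2c2 = 5.
Column 6 now contains 5, which forces r2c6 = 4.
Row 3 already has 4, leaving r3c3 = 5.
5 is placed in row 1, leaving r1c2 = 1.
Filled in: 2 1 4 3 6 5 / 1 5 2 6 3 4 / 3 2 5 4 1 6 / 6 3 1 5 4 2 / 4 6 3 2 5 1 / 5 4 6 1 2 3.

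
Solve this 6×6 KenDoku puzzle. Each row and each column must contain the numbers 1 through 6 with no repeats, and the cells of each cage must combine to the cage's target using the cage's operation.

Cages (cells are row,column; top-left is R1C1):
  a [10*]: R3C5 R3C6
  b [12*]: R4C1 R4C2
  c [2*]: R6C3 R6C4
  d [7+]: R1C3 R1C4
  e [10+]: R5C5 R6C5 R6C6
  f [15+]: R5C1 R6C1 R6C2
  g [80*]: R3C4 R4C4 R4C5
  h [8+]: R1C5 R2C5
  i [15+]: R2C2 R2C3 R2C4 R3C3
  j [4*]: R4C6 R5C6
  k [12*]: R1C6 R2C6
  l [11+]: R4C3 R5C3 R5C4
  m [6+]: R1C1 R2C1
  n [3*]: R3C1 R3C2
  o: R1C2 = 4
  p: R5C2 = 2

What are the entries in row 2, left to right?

1 3 4 2 5 6

O is a freebie, so R1C2 = 4.
Cage g has product 80, leaving R3C4 = 4.
Cage g needs product 80, so R4C4 = 5.
The 3 cells of cage g must have product 80, which forces R4C5 = 4.
Row 4 already has 4, so R4C6 = 1.
P is a freebie, so R5C2 = 2.
Column 6 already has 1, which forces R5C6 = 4.
Cage b needs two cells with product 12, so R4C1 = 2.
Cage b's pair has product 12, so R4C2 = 6.
Row 4 already has 2, leaving R4C3 = 3.
6 is placed in column 2; hence R6C2 = 5.
The 3 cells of cage f must have sum 15, which forces R5C1 = 6.
Cage l has sum 11; hence R5C3 = 5.
Cage l needs sum 11, which forces R5C4 = 3.
Row 5 already has 3; hence R5C5 = 1.
The 3 cells of cage f must have sum 15, leaving R6C1 = 4.
In row 1, 3 can only go at R1C5, so R1C5 = 3.
Cage h needs two cells with sum 8, which forces R2C5 = 5.
Column 5 now contains 5; hence R3C5 = 2.
Row 3 already has 2, which forces R3C6 = 5.
3 is placed in column 5, leaving R6C5 = 6.
Cage e needs sum 10, so R6C6 = 3.
Cage m needs two cells with sum 6; hence R1C1 = 5.
5 is placed in row 2; hence R2C1 = 1.
1 is placed in row 2, leaving R2C2 = 3.
Column 1 now contains 1; hence R3C1 = 3.
3 is placed in column 2, leaving R3C2 = 1.
Row 3 already has 2, so R3C3 = 6.
6 is placed in column 3, which forces R1C3 = 1.
Cage d's pair has sum 7, which forces R1C4 = 6.
Row 1 already has 6, leaving R1C6 = 2.
The 4 cells of cage i must have sum 15, leaving R2C3 = 4.
The 4 cells of cage i must have sum 15, which forces R2C4 = 2.
Column 6 already has 2, so R2C6 = 6.
Column 3 already has 1, which forces R6C3 = 2.
2 is placed in column 4, leaving R6C4 = 1.
The full grid is 5 4 1 6 3 2 / 1 3 4 2 5 6 / 3 1 6 4 2 5 / 2 6 3 5 4 1 / 6 2 5 3 1 4 / 4 5 2 1 6 3.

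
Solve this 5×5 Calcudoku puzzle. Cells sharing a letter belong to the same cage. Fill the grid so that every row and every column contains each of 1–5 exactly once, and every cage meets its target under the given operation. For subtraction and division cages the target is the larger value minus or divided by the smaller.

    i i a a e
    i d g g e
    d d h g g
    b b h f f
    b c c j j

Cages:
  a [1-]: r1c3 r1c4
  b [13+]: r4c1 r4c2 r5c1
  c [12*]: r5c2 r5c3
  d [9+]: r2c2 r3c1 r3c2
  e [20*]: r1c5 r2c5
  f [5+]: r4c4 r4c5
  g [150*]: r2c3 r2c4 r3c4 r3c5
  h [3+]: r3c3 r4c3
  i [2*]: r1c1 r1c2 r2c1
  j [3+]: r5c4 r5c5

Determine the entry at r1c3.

Cage i has product 2, which forces r1c1 = 2.
Cage i needs product 2; hence r1c2 = 1.
Cage i has product 2, leaving r2c1 = 1.
In row 3, 1 can only go at r3c3, so r3c3 = 1.
Column 3 already has 1, which forces r4c3 = 2.
In row 4, 3 can only go at r4c1, so r4c1 = 3.
3 is placed in column 1; hence r3c1 = 4.
Cage b needs sum 13; hence r4c2 = 5.
The 3 cells of cage b must have sum 13, which forces r5c1 = 5.
Row 2 needs a 4, and only r2c5 is open for it.
4 is placed in column 5, leaving r1c5 = 5.
The two cells of cage f must have sum 5, leaving r4c4 = 4.
4 is placed in column 5, so r4c5 = 1.
Column 5 now contains 1; hence r5c5 = 2.
The two cells of cage a must have difference 1, which forces r1c3 = 4.
Column 4 now contains 4, leaving r1c4 = 3.
The 4 cells of cage g must have product 150, which forces r2c3 = 5.
The 4 cells of cage g must have product 150, so r2c4 = 2.
Cage g needs product 150, so r3c4 = 5.
2 is placed in column 5, so r3c5 = 3.
Column 3 already has 4; hence r5c3 = 3.
Row 5 already has 2, leaving r5c4 = 1.
Row 2 now contains 2, so r2c2 = 3.
Row 3 already has 3, which forces r3c2 = 2.
3 is placed in row 5, leaving r5c2 = 4.
The full grid is 2 1 4 3 5 / 1 3 5 2 4 / 4 2 1 5 3 / 3 5 2 4 1 / 5 4 3 1 2.

4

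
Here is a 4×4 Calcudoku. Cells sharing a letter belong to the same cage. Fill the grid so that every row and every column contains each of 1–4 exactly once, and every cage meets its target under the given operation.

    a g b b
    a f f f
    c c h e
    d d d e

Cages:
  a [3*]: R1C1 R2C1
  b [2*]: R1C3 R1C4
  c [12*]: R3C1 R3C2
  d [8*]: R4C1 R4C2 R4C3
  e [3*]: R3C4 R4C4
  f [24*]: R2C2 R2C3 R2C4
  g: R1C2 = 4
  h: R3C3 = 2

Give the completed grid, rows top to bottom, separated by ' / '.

3 4 1 2 / 1 2 3 4 / 4 3 2 1 / 2 1 4 3

G is a freebie, which forces R1C2 = 4.
Column 2 now contains 4, which forces R3C2 = 3.
Cage h is a single given cell, leaving R3C3 = 2.
Row 3 now contains 3, so R3C4 = 1.
1 is placed in column 4, leaving R4C4 = 3.
2 is placed in column 3, leaving R1C3 = 1.
1 is placed in column 4, which forces R1C4 = 2.
Column 2 now contains 3; hence R2C2 = 2.
The 3 cells of cage f must have product 24; hence R2C3 = 3.
The 3 cells of cage f must have product 24, leaving R2C4 = 4.
Row 3 now contains 3; hence R3C1 = 4.
2 is placed in column 2, so R4C2 = 1.
1 is placed in column 3, so R4C3 = 4.
Row 1 now contains 1, which forces R1C1 = 3.
Row 2 already has 3, so R2C1 = 1.
1 is placed in row 4, so R4C1 = 2.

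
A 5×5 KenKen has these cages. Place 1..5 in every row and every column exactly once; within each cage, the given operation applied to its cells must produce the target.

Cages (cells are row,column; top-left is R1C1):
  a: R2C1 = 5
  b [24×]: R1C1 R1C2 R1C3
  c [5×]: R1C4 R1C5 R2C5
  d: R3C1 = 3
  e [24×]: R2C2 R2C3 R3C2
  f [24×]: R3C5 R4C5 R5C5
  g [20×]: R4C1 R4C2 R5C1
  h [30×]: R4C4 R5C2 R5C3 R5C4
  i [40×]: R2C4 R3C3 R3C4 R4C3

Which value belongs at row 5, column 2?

Cage c needs product 5; hence R1C4 = 1.
Cage c needs product 5, which forces R1C5 = 5.
A is a freebie, so R2C1 = 5.
The 3 cells of cage c must have product 5; hence R2C5 = 1.
D is a freebie, so R3C1 = 3.
The 3 cells of cage g must have product 20; hence R4C2 = 5.
The only place for 1 in row 3 is R3C3.
The 4 cells of cage i must have product 40, leaving R3C4 = 5.
Cage h has product 30, so R5C2 = 1.
The 3 cells of cage g must have product 20, so R4C1 = 1.
Row 5 already has 1, leaving R5C1 = 4.
Cage h has product 30; hence R5C3 = 5.
Column 1 already has 4, leaving R1C1 = 2.
Column 4 needs a 4, and only R2C4 is open for it.
Cage e needs product 24; hence R3C2 = 4.
4 is placed in row 3, leaving R3C5 = 2.
The 4 cells of cage i must have product 40, leaving R4C3 = 2.
Row 4 already has 2; hence R4C4 = 3.
Row 4 now contains 3, which forces R4C5 = 4.
Column 4 now contains 3; hence R5C4 = 2.
Column 5 already has 2; hence R5C5 = 3.
Column 2 now contains 4; hence R1C2 = 3.
Cage b needs product 24, leaving R1C3 = 4.
The 3 cells of cage e must have product 24, which forces R2C2 = 2.
Column 3 already has 2, which forces R2C3 = 3.
Completed grid: 2 3 4 1 5 / 5 2 3 4 1 / 3 4 1 5 2 / 1 5 2 3 4 / 4 1 5 2 3.

1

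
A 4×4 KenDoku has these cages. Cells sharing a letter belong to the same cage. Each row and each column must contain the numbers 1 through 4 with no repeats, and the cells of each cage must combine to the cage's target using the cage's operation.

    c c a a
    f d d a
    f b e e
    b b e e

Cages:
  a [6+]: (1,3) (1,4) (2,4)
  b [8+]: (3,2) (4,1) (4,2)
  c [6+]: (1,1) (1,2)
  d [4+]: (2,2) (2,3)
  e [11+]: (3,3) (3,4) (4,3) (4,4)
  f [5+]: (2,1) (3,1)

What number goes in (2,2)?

1

In row 2, 4 can only go at (2,1), so (2,1) = 4.
4 is placed in column 1; hence (1,1) = 2.
Cage c needs two cells with sum 6, so (1,2) = 4.
Cage f needs two cells with sum 5, leaving (3,1) = 1.
1 is placed in column 1; hence (4,1) = 3.
Cage a has sum 6, leaving (2,4) = 2.
Cage b has sum 8, so (3,2) = 3.
Row 3 now contains 3, which forces (3,4) = 4.
Cage b has sum 8, which forces (4,2) = 2.
4 is placed in column 4, which forces (4,4) = 1.
The 3 cells of cage a must have sum 6, leaving (1,3) = 1.
Column 4 already has 1, which forces (1,4) = 3.
3 is placed in column 2; hence (2,2) = 1.
Cage d needs two cells with sum 4; hence (2,3) = 3.
Row 3 already has 4, which forces (3,3) = 2.
Row 4 already has 1, leaving (4,3) = 4.
Filled in: 2 4 1 3 / 4 1 3 2 / 1 3 2 4 / 3 2 4 1.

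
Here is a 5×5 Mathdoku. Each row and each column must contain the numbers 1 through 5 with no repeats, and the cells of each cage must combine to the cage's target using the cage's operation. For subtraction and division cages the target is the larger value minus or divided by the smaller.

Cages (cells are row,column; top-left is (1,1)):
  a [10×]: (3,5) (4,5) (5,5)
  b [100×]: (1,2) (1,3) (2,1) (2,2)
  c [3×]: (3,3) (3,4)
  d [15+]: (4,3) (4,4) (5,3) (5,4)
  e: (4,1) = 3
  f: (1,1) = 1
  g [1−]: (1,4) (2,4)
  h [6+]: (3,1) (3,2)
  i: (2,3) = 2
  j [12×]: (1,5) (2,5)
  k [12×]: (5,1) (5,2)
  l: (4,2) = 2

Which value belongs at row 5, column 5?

2

Cage f is a single given cell, which forces (1,1) = 1.
Cage i is given; hence (2,3) = 2.
Cage e is a single given cell, so (4,1) = 3.
Cage l is a single given cell, leaving (4,2) = 2.
Column 1 already has 3; hence (5,1) = 4.
4 is placed in row 5; hence (5,2) = 3.
Column 1 already has 4, leaving (2,1) = 5.
The 4 cells of cage b must have product 100; hence (2,2) = 1.
5 is placed in column 1, which forces (3,1) = 2.
Column 2 now contains 1, so (3,2) = 4.
Column 2 now contains 4, so (1,2) = 5.
Cage b has product 100, so (1,3) = 4.
Row 1 now contains 4; hence (1,5) = 3.
Column 5 now contains 3, which forces (2,5) = 4.
4 is placed in column 3; hence (4,3) = 5.
Row 4 now contains 5; hence (4,4) = 4.
Row 4 now contains 5, so (4,5) = 1.
5 is placed in column 3, so (5,3) = 1.
Row 5 already has 1, so (5,4) = 5.
Cage a needs product 10, so (5,5) = 2.
3 is placed in row 1, leaving (1,4) = 2.
4 is placed in row 2, which forces (2,4) = 3.
1 is placed in column 3; hence (3,3) = 3.
Cage c's pair has product 3, so (3,4) = 1.
Column 5 already has 1; hence (3,5) = 5.
The full grid is 1 5 4 2 3 / 5 1 2 3 4 / 2 4 3 1 5 / 3 2 5 4 1 / 4 3 1 5 2.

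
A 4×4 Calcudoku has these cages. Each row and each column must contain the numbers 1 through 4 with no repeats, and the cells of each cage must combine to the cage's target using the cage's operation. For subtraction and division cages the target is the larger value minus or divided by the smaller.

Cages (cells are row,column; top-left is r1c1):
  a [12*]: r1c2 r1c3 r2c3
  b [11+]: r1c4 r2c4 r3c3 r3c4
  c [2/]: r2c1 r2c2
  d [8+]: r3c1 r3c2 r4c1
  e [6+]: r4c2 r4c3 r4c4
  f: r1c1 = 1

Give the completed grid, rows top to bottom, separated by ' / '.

1 3 4 2 / 2 4 1 3 / 3 1 2 4 / 4 2 3 1

F is a freebie; hence r1c1 = 1.
The only place for 3 in row 2 is r2c4.
Row 4 needs a 4, and only r4c1 is open for it.
Column 1 already has 4; hence r2c1 = 2.
2 is placed in row 2; hence r2c3 = 1.
Cage d has sum 8, so r3c1 = 3.
The 3 cells of cage d must have sum 8; hence r3c2 = 1.
Row 3 now contains 3, which forces r3c3 = 2.
Row 3 now contains 1, which forces r3c4 = 4.
2 is placed in column 3, so r4c3 = 3.
The 3 cells of cage a must have product 12; hence r1c2 = 3.
3 is placed in column 3, leaving r1c3 = 4.
4 is placed in column 4, leaving r1c4 = 2.
1 is placed in row 2, leaving r2c2 = 4.
Row 4 already has 3; hence r4c2 = 2.
Cage e needs sum 6, so r4c4 = 1.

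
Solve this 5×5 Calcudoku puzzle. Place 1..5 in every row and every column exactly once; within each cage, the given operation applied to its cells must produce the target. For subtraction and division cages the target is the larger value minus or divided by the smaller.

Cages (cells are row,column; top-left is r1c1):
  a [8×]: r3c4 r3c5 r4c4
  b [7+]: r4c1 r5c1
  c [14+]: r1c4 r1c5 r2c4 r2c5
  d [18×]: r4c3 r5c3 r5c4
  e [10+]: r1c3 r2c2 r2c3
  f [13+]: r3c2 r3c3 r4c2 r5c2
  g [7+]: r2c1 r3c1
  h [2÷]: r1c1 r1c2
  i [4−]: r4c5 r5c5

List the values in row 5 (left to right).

5 4 2 3 1

Cage d has product 18, so r4c3 = 3.
The 3 cells of cage d must have product 18, leaving r5c3 = 2.
Cage d needs product 18, which forces r5c4 = 3.
The two cells of cage b must have sum 7, leaving r4c1 = 2.
Cage b needs two cells with sum 7, leaving r5c1 = 5.
Row 5 already has 5, which forces r5c5 = 1.
Cage h needs two cells with quotient 2; hence r1c2 = 2.
The 4 cells of cage f must have sum 13, so r3c2 = 3.
1 is placed in column 5; hence r4c5 = 5.
Row 5 already has 1, so r5c2 = 4.
The two cells of cage g must have sum 7, so r2c1 = 3.
Row 3 now contains 3, which forces r3c1 = 4.
Cage f has sum 13, so r3c3 = 5.
4 is placed in row 3; hence r3c5 = 2.
Row 4 now contains 5; hence r4c2 = 1.
Row 4 now contains 1, leaving r4c4 = 4.
Column 1 now contains 4, leaving r1c1 = 1.
1 is placed in row 1, so r1c3 = 4.
4 is placed in column 4, leaving r1c4 = 5.
The 4 cells of cage c must have sum 14, so r1c5 = 3.
Column 2 now contains 1, which forces r2c2 = 5.
Column 3 already has 4; hence r2c3 = 1.
Cage c needs sum 14, leaving r2c4 = 2.
Column 5 now contains 2, so r2c5 = 4.
Row 3 now contains 2; hence r3c4 = 1.
Completed grid: 1 2 4 5 3 / 3 5 1 2 4 / 4 3 5 1 2 / 2 1 3 4 5 / 5 4 2 3 1.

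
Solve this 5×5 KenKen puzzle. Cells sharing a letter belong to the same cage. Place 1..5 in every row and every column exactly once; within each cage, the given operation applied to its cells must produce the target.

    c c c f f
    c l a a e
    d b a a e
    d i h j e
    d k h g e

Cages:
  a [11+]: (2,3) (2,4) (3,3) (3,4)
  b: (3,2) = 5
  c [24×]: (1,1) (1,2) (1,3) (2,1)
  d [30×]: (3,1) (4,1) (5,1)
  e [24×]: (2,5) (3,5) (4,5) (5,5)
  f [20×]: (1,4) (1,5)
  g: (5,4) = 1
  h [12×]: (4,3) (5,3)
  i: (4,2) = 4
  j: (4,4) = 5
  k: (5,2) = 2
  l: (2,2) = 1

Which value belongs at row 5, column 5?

L is a freebie, so (2,2) = 1.
Cage b is given; hence (3,2) = 5.
Cage i is given, which forces (4,2) = 4.
Row 4 already has 4, leaving (4,3) = 3.
Cage j is given; hence (4,4) = 5.
Cage k is given; hence (5,2) = 2.
Column 3 now contains 3, so (5,3) = 4.
G is a freebie; hence (5,4) = 1.
Row 5 now contains 1, so (5,5) = 3.
2 is placed in column 2, leaving (1,2) = 3.
Column 4 now contains 5, so (1,4) = 4.
The two cells of cage f must have product 20, leaving (1,5) = 5.
Cage a needs sum 11, leaving (2,3) = 5.
The 3 cells of cage d must have product 30, so (3,1) = 3.
Cage a needs sum 11, so (3,3) = 1.
Row 3 now contains 3, so (3,4) = 2.
Row 3 now contains 2; hence (3,5) = 4.
5 is placed in row 4; hence (4,1) = 2.
Row 4 already has 2; hence (4,5) = 1.
3 is placed in row 5; hence (5,1) = 5.
Column 1 now contains 2, which forces (1,1) = 1.
Column 3 already has 1, which forces (1,3) = 2.
Column 1 now contains 2, which forces (2,1) = 4.
2 is placed in column 4, so (2,4) = 3.
Column 5 now contains 4, so (2,5) = 2.
The full grid is 1 3 2 4 5 / 4 1 5 3 2 / 3 5 1 2 4 / 2 4 3 5 1 / 5 2 4 1 3.

3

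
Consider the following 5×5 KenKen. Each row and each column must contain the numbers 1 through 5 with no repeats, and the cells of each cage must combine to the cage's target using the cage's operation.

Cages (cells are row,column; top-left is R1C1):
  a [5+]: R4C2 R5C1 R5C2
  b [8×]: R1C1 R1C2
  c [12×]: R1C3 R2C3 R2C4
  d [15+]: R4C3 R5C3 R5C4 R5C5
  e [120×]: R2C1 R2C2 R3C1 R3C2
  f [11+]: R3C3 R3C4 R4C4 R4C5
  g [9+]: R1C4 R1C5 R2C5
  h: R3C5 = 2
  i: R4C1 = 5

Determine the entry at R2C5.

Cage h is given, so R3C5 = 2.
Cage i is given; hence R4C1 = 5.
Column 1 needs a 1, and only R5C1 is open for it.
Cage a has sum 5, leaving R4C2 = 1.
1 is placed in row 5, leaving R5C2 = 3.
Cage d has sum 15, so R4C3 = 4.
4 is placed in row 4, leaving R4C5 = 3.
3 is placed in row 4; hence R4C4 = 2.
2 is placed in column 4, which forces R2C4 = 4.
Cage d has sum 15; hence R5C3 = 2.
4 is placed in column 4, leaving R5C4 = 5.
Row 5 now contains 5, which forces R5C5 = 4.
4 is placed in column 4, which forces R1C4 = 3.
The 4 cells of cage f must have sum 11; hence R3C3 = 5.
Column 4 now contains 5; hence R3C4 = 1.
3 is placed in row 1, so R1C3 = 1.
Row 1 now contains 1, so R1C5 = 5.
The 4 cells of cage e must have product 120, so R2C1 = 2.
Cage e needs product 120; hence R2C2 = 5.
The 3 cells of cage c must have product 12, so R2C3 = 3.
5 is placed in column 5; hence R2C5 = 1.
The 4 cells of cage e must have product 120; hence R3C1 = 3.
Row 3 already has 5, leaving R3C2 = 4.
Column 1 already has 2, which forces R1C1 = 4.
Column 2 already has 4; hence R1C2 = 2.
The full grid is 4 2 1 3 5 / 2 5 3 4 1 / 3 4 5 1 2 / 5 1 4 2 3 / 1 3 2 5 4.

1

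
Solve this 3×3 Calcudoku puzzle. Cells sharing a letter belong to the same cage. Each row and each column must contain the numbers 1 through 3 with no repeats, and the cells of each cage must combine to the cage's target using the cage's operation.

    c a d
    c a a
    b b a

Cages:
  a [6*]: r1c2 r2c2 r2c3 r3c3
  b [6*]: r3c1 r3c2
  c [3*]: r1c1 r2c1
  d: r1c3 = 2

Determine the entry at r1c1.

Cage d is a single given cell, which forces r1c3 = 2.
The 4 cells of cage a must have product 6, so r1c2 = 1.
Cage a needs product 6; hence r2c2 = 2.
2 is placed in column 2; hence r3c2 = 3.
3 is placed in row 3, leaving r3c3 = 1.
Row 1 now contains 1, so r1c1 = 3.
Cage c's pair has product 3, leaving r2c1 = 1.
Column 3 already has 1, which forces r2c3 = 3.
3 is placed in row 3, leaving r3c1 = 2.
Completed grid: 3 1 2 / 1 2 3 / 2 3 1.

3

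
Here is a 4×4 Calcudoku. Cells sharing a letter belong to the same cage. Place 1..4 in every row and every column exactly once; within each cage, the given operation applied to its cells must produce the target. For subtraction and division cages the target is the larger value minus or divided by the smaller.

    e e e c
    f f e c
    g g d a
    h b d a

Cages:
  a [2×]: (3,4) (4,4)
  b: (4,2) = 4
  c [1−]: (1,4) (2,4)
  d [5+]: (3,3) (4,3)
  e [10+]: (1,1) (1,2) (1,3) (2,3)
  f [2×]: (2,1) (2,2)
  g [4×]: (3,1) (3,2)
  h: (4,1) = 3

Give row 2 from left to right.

Cage h is given, so (4,1) = 3.
Cage b is a single given cell; hence (4,2) = 4.
Cage g needs two cells with product 4, so (3,1) = 4.
Column 2 already has 4, which forces (3,2) = 1.
Row 3 now contains 4, which forces (3,3) = 3.
Row 3 now contains 1, so (3,4) = 2.
Column 4 already has 2, so (4,4) = 1.
Cage e has sum 10; hence (1,2) = 3.
3 is placed in row 1; hence (1,4) = 4.
Cage f's pair has product 2; hence (2,1) = 1.
Column 2 now contains 1, leaving (2,2) = 2.
Row 2 now contains 2, leaving (2,3) = 4.
4 is placed in column 4, so (2,4) = 3.
Row 4 already has 1, so (4,3) = 2.
Column 1 already has 1; hence (1,1) = 2.
Column 3 now contains 2, which forces (1,3) = 1.
Completed grid: 2 3 1 4 / 1 2 4 3 / 4 1 3 2 / 3 4 2 1.

1 2 4 3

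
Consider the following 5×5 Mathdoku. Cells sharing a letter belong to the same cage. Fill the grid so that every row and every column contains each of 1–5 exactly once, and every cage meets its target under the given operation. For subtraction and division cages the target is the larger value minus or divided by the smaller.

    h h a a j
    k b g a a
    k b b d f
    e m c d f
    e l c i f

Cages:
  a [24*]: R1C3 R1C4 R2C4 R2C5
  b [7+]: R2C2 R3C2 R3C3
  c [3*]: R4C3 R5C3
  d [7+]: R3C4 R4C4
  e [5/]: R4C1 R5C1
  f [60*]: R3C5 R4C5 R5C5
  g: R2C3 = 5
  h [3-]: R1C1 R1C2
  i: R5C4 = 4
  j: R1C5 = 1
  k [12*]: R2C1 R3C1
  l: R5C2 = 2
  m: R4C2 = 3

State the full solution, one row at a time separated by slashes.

2 5 4 3 1 / 3 4 5 1 2 / 4 1 2 5 3 / 5 3 1 2 4 / 1 2 3 4 5

J is a freebie, so R1C5 = 1.
G is a freebie, leaving R2C3 = 5.
Cage m is a single given cell, leaving R4C2 = 3.
Row 4 already has 3, which forces R4C3 = 1.
L is a freebie; hence R5C2 = 2.
Column 3 now contains 1, leaving R5C3 = 3.
Cage i is a single given cell; hence R5C4 = 4.
Row 5 already has 4, which forces R5C5 = 5.
Cage h's pair has difference 3; hence R1C1 = 2.
The two cells of cage h must have difference 3; hence R1C2 = 5.
2 is placed in row 1; hence R1C3 = 4.
2 is placed in row 1, leaving R1C4 = 3.
The 4 cells of cage a must have product 24, which forces R2C4 = 1.
Cage b has sum 7, leaving R3C3 = 2.
2 is placed in row 3; hence R3C4 = 5.
Cage f has product 60, which forces R3C5 = 3.
1 is placed in row 4, which forces R4C1 = 5.
Column 4 now contains 5; hence R4C4 = 2.
Column 5 already has 5; hence R4C5 = 4.
Row 5 already has 5, so R5C1 = 1.
Cage k's pair has product 12, so R2C1 = 3.
1 is placed in row 2, which forces R2C2 = 4.
4 is placed in column 5; hence R2C5 = 2.
Row 3 now contains 3, so R3C1 = 4.
Cage b has sum 7, leaving R3C2 = 1.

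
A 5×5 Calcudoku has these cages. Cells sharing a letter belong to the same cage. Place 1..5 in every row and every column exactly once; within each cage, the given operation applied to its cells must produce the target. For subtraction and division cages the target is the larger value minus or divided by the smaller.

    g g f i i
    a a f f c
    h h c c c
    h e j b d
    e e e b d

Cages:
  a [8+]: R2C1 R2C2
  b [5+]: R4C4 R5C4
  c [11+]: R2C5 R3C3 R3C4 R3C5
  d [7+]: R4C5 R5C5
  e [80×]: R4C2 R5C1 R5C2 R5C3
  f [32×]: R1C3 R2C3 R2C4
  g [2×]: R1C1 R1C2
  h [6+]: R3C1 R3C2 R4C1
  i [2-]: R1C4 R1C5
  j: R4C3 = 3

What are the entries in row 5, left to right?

4 5 1 3 2

The 3 cells of cage f must have product 32, leaving R1C3 = 4.
Cage f has product 32; hence R2C3 = 2.
Cage f has product 32; hence R2C4 = 4.
J is a freebie, which forces R4C3 = 3.
Cage b's pair has sum 5, leaving R4C4 = 2.
Cage b's pair has sum 5; hence R5C4 = 3.
The two cells of cage i must have difference 2; hence R1C5 = 3.
3 is placed in column 5; hence R2C5 = 1.
Row 4 now contains 2, leaving R4C1 = 1.
Row 4 now contains 2, which forces R4C2 = 4.
Cage d's pair has sum 7, which forces R4C5 = 5.
Cage e has product 80, which forces R5C1 = 4.
Cage d's pair has sum 7, leaving R5C5 = 2.
Column 1 now contains 1, leaving R1C1 = 2.
Cage g's pair has product 2, leaving R1C2 = 1.
Row 1 already has 1; hence R1C4 = 5.
Column 1 already has 2, so R3C1 = 3.
3 is placed in row 3; hence R3C2 = 2.
5 is placed in column 4, so R3C4 = 1.
Column 5 already has 2; hence R3C5 = 4.
Column 2 already has 1, so R5C2 = 5.
Row 5 already has 5, so R5C3 = 1.
Column 1 now contains 3, which forces R2C1 = 5.
Column 2 now contains 5, so R2C2 = 3.
Row 3 already has 1, which forces R3C3 = 5.
Filled in: 2 1 4 5 3 / 5 3 2 4 1 / 3 2 5 1 4 / 1 4 3 2 5 / 4 5 1 3 2.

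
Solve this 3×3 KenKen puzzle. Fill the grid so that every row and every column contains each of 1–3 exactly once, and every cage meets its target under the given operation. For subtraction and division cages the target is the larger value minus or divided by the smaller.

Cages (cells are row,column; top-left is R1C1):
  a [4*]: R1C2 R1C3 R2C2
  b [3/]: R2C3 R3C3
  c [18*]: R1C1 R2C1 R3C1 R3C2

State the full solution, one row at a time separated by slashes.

Cage a needs product 4, which forces R1C2 = 1.
Cage a needs product 4; hence R1C3 = 2.
Cage a needs product 4, so R2C2 = 2.
The 4 cells of cage c must have product 18, so R3C2 = 3.
Row 3 already has 3, which forces R3C3 = 1.
Row 1 now contains 2, so R1C1 = 3.
The 4 cells of cage c must have product 18, so R2C1 = 1.
1 is placed in column 3, so R2C3 = 3.
Row 3 now contains 1, so R3C1 = 2.

3 1 2 / 1 2 3 / 2 3 1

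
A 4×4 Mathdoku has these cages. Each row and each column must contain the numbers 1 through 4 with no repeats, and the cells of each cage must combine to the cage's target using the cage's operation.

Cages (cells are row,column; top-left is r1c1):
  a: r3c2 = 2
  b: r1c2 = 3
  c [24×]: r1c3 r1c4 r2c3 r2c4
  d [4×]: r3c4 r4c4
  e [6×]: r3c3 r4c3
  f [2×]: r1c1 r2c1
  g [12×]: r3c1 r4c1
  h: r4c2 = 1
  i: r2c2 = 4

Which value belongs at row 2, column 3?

Cage b is given; hence r1c2 = 3.
Cage i is given; hence r2c2 = 4.
A is a freebie, so r3c2 = 2.
2 is placed in row 3, so r3c3 = 3.
Cage h is given, which forces r4c2 = 1.
Column 3 now contains 3, leaving r4c3 = 2.
Row 4 already has 1, which forces r4c4 = 4.
Cage c needs product 24, leaving r1c3 = 4.
Cage c has product 24, which forces r1c4 = 2.
Column 3 now contains 2, which forces r2c3 = 1.
Cage c needs product 24, which forces r2c4 = 3.
Row 3 now contains 3, leaving r3c1 = 4.
Column 4 already has 4, so r3c4 = 1.
Row 4 now contains 4; hence r4c1 = 3.
2 is placed in row 1; hence r1c1 = 1.
1 is placed in row 2, so r2c1 = 2.
The full grid is 1 3 4 2 / 2 4 1 3 / 4 2 3 1 / 3 1 2 4.

1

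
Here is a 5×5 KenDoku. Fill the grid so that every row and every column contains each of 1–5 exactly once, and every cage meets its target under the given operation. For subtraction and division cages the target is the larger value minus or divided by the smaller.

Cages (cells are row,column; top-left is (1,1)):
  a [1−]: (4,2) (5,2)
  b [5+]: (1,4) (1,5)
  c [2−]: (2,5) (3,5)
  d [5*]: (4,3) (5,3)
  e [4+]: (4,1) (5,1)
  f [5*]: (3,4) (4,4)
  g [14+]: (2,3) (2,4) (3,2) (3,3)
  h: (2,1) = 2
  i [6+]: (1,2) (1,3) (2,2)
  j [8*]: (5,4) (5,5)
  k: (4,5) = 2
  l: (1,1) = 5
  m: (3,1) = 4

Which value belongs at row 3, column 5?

3

L is a freebie; hence (1,1) = 5.
H is a freebie, so (2,1) = 2.
M is a freebie, which forces (3,1) = 4.
Cage k is given; hence (4,5) = 2.
Column 5 already has 2, which forces (5,5) = 4.
Row 5 now contains 4; hence (5,4) = 2.
Column 4 now contains 2, which forces (1,4) = 4.
Cage b's pair has sum 5; hence (1,5) = 1.
Cage a's pair has difference 1; hence (4,2) = 4.
The 3 cells of cage i must have sum 6, leaving (2,2) = 1.
In row 2, 4 can only go at (2,3), so (2,3) = 4.
Row 3 needs a 1, and only (3,4) is open for it.
Column 4 already has 1; hence (4,4) = 5.
5 is placed in column 4, so (2,4) = 3.
Row 2 now contains 3, which forces (2,5) = 5.
Column 5 already has 5, which forces (3,5) = 3.
Row 4 already has 5, leaving (4,3) = 1.
Cage d's pair has product 5, leaving (5,3) = 5.
The 4 cells of cage g must have sum 14, so (3,2) = 5.
Column 3 already has 5, so (3,3) = 2.
Row 4 now contains 1, which forces (4,1) = 3.
The two cells of cage e must have sum 4, which forces (5,1) = 1.
5 is placed in row 5; hence (5,2) = 3.
Column 2 already has 3, leaving (1,2) = 2.
2 is placed in column 3, so (1,3) = 3.
Filled in: 5 2 3 4 1 / 2 1 4 3 5 / 4 5 2 1 3 / 3 4 1 5 2 / 1 3 5 2 4.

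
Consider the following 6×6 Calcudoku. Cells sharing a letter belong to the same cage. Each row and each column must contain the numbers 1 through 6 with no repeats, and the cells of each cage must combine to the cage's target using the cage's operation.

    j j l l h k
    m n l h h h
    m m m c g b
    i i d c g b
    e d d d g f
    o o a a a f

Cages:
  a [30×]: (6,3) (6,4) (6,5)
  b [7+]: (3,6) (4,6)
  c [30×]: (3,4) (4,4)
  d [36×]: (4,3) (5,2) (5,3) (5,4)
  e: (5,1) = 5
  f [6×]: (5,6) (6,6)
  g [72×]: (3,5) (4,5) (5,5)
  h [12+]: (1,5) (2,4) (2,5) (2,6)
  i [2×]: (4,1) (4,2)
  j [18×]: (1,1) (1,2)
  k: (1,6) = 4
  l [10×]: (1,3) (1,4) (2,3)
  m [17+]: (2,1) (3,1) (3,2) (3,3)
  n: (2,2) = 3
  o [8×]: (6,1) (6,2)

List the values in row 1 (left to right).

3 6 5 2 1 4

Cage k is given, so (1,6) = 4.
Cage n is given; hence (2,2) = 3.
Cage e is a single given cell; hence (5,1) = 5.
The two cells of cage j must have product 18; hence (1,1) = 3.
3 is placed in column 2, so (1,2) = 6.
In row 4, 4 can only go at (4,5), so (4,5) = 4.
Cage h has sum 12, so (2,4) = 4.
In row 3, 3 can only go at (3,5), so (3,5) = 3.
Column 5 already has 3; hence (5,5) = 6.
In row 2, 6 can only go at (2,1), so (2,1) = 6.
The only place for 3 in row 4 is (4,3).
Cage d needs product 36, which forces (5,4) = 3.
In row 5, 2 can only go at (5,6), so (5,6) = 2.
Cage f needs two cells with product 6, leaving (6,6) = 3.
The only place for 5 in row 4 is (4,4).
Column 4 already has 5, so (3,4) = 6.
Row 3 already has 6, leaving (3,6) = 1.
Column 6 already has 1, leaving (4,6) = 6.
6 is placed in column 4, so (6,4) = 1.
1 is placed in row 6, leaving (6,5) = 5.
1 is placed in column 4, which forces (1,4) = 2.
Row 1 already has 2, so (1,5) = 1.
Column 5 already has 1, leaving (2,5) = 2.
Column 6 already has 1, so (2,6) = 5.
Row 6 already has 5, which forces (6,3) = 6.
Row 1 now contains 1; hence (1,3) = 5.
5 is placed in row 2, which forces (2,3) = 1.
Column 3 now contains 1, so (5,3) = 4.
Cage m needs sum 17, leaving (3,1) = 4.
Cage m has sum 17, which forces (3,2) = 5.
Column 3 now contains 4, so (3,3) = 2.
Row 5 already has 4, which forces (5,2) = 1.
Column 1 already has 4, which forces (6,1) = 2.
Row 6 already has 2, which forces (6,2) = 4.
2 is placed in column 1, so (4,1) = 1.
1 is placed in column 2; hence (4,2) = 2.
Filled in: 3 6 5 2 1 4 / 6 3 1 4 2 5 / 4 5 2 6 3 1 / 1 2 3 5 4 6 / 5 1 4 3 6 2 / 2 4 6 1 5 3.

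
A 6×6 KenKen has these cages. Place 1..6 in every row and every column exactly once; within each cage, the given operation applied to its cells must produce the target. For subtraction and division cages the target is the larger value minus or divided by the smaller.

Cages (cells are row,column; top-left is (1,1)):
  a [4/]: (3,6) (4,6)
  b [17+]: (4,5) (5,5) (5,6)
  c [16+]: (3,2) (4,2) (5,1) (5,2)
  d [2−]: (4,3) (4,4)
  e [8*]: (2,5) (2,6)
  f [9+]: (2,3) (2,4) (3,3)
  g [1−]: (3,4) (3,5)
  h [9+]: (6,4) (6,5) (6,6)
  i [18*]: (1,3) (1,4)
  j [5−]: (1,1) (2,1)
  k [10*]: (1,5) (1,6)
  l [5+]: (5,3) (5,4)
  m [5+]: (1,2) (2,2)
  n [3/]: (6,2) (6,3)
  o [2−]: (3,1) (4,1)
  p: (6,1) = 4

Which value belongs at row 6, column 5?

1

The 3 cells of cage b must have sum 17, which forces (4,5) = 6.
Cage b has sum 17, leaving (5,5) = 5.
The 3 cells of cage b must have sum 17, which forces (5,6) = 6.
Cage p is a single given cell, which forces (6,1) = 4.
Column 5 now contains 5; hence (1,5) = 2.
Cage k's pair has product 10, so (1,6) = 5.
2 is placed in column 5, leaving (2,5) = 4.
Row 2 already has 4; hence (2,6) = 2.
The 4 cells of cage c must have sum 16, leaving (3,2) = 6.
Cage m's pair has sum 5, leaving (1,2) = 4.
Cage m needs two cells with sum 5, which forces (2,2) = 1.
The 3 cells of cage h must have sum 9; hence (6,4) = 5.
Cage j's pair has difference 5, leaving (1,1) = 1.
1 is placed in row 2, so (2,1) = 6.
Cage f has sum 9, which forces (2,3) = 5.
Cage f needs sum 9, which forces (2,4) = 3.
The 3 cells of cage f must have sum 9, leaving (3,3) = 1.
Row 3 already has 1, which forces (3,5) = 3.
Row 3 already has 1; hence (3,6) = 4.
Cage c has sum 16, so (4,2) = 5.
Column 6 now contains 4, leaving (4,6) = 1.
1 is placed in column 3, so (6,3) = 6.
3 is placed in column 5, so (6,5) = 1.
1 is placed in column 6; hence (6,6) = 3.
6 is placed in column 3, leaving (1,3) = 3.
Column 4 now contains 3, leaving (1,4) = 6.
Row 3 now contains 3, leaving (3,1) = 5.
4 is placed in row 3, leaving (3,4) = 2.
Row 4 now contains 5, leaving (4,1) = 3.
Column 4 already has 2; hence (4,4) = 4.
Column 1 already has 3, leaving (5,1) = 2.
Row 5 now contains 2, so (5,2) = 3.
Column 3 already has 3; hence (5,3) = 4.
Column 4 already has 2, leaving (5,4) = 1.
3 is placed in row 6, which forces (6,2) = 2.
Row 4 already has 4, which forces (4,3) = 2.
Completed grid: 1 4 3 6 2 5 / 6 1 5 3 4 2 / 5 6 1 2 3 4 / 3 5 2 4 6 1 / 2 3 4 1 5 6 / 4 2 6 5 1 3.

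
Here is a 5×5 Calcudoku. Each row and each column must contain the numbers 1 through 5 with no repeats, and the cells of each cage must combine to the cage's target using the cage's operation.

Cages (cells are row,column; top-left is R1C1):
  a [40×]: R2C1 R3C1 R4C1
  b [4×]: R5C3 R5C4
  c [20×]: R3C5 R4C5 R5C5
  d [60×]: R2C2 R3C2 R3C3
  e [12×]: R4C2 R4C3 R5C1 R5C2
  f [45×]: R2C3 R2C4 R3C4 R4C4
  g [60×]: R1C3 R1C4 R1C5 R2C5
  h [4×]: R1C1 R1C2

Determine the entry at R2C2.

The 4 cells of cage f must have product 45, so R2C3 = 3.
The 3 cells of cage d must have product 60, leaving R3C2 = 3.
Cage f has product 45, which forces R4C4 = 3.
Cage e has product 12, which forces R5C1 = 3.
Cage g needs product 60; hence R1C5 = 3.
Row 3 needs a 2, and only R3C1 is open for it.
The only place for 2 in row 2 is R2C5.
The only place for 1 in row 2 is R2C4.
1 is placed in column 4, leaving R3C4 = 5.
Cage b needs two cells with product 4, so R5C3 = 1.
1 is placed in column 4, which forces R5C4 = 4.
Row 5 already has 4, which forces R5C5 = 5.
Cage g has product 60, which forces R1C3 = 5.
5 is placed in column 4, which forces R1C4 = 2.
Cage d needs product 60, so R2C2 = 5.
5 is placed in row 3, leaving R3C3 = 4.
Row 3 now contains 4, leaving R3C5 = 1.
Cage e has product 12, leaving R4C2 = 1.
1 is placed in column 3; hence R4C3 = 2.
Column 5 now contains 1; hence R4C5 = 4.
1 is placed in row 5, which forces R5C2 = 2.
Cage h needs two cells with product 4, leaving R1C1 = 1.
Column 2 already has 1, which forces R1C2 = 4.
5 is placed in row 2, leaving R2C1 = 4.
4 is placed in row 4; hence R4C1 = 5.
Completed grid: 1 4 5 2 3 / 4 5 3 1 2 / 2 3 4 5 1 / 5 1 2 3 4 / 3 2 1 4 5.

5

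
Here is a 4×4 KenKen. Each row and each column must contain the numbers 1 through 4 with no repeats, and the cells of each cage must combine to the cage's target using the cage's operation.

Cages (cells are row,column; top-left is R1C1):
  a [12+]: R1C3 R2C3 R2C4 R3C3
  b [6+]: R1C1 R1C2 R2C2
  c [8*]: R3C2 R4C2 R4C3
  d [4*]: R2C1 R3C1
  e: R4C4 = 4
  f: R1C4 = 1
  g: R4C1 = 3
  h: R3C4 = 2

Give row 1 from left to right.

2 3 4 1

F is a freebie, so R1C4 = 1.
Cage h is a single given cell, leaving R3C4 = 2.
Cage g is a single given cell, so R4C1 = 3.
Cage e is a single given cell, so R4C4 = 4.
3 is placed in column 1; hence R1C1 = 2.
Cage b needs sum 6; hence R1C2 = 3.
Row 1 now contains 3, which forces R1C3 = 4.
Cage b has sum 6, so R2C2 = 1.
4 is placed in column 3, leaving R2C3 = 2.
Column 4 already has 4, leaving R2C4 = 3.
The 3 cells of cage c must have product 8, leaving R3C2 = 4.
4 is placed in column 3, leaving R3C3 = 3.
Column 2 now contains 1, leaving R4C2 = 2.
Column 3 now contains 2, so R4C3 = 1.
1 is placed in row 2, leaving R2C1 = 4.
4 is placed in row 3; hence R3C1 = 1.
Filled in: 2 3 4 1 / 4 1 2 3 / 1 4 3 2 / 3 2 1 4.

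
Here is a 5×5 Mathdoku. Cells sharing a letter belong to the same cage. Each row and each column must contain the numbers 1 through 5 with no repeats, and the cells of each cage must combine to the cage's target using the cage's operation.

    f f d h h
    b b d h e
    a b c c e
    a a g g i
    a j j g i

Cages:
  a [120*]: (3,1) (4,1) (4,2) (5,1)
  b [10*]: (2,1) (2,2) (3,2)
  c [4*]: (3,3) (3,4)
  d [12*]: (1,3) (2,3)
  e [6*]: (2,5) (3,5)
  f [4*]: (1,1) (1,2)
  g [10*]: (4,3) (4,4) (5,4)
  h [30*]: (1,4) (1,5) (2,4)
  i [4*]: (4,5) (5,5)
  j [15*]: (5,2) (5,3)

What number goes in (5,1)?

2

The only place for 4 in row 2 is (2,3).
Column 3 already has 4; hence (1,3) = 3.
Column 3 already has 4; hence (3,3) = 1.
Cage c needs two cells with product 4, which forces (3,4) = 4.
Column 3 now contains 3, leaving (5,3) = 5.
Cage h has product 30, which forces (2,4) = 3.
3 is placed in row 2, so (2,5) = 2.
2 is placed in column 5, leaving (3,5) = 3.
Column 3 now contains 5, so (4,3) = 2.
Cage g has product 10, which forces (4,4) = 5.
Row 5 already has 5; hence (5,2) = 3.
Cage g has product 10, so (5,4) = 1.
Row 5 already has 1, leaving (5,5) = 4.
Column 4 already has 5; hence (1,4) = 2.
2 is placed in column 5, which forces (1,5) = 5.
Cage a has product 120; hence (3,1) = 5.
The 3 cells of cage b must have product 10, which forces (3,2) = 2.
Cage a has product 120, which forces (4,1) = 3.
3 is placed in column 2; hence (4,2) = 4.
Column 5 already has 4, so (4,5) = 1.
4 is placed in row 5, so (5,1) = 2.
Cage f needs two cells with product 4, leaving (1,1) = 4.
Column 2 already has 4, which forces (1,2) = 1.
Column 1 already has 5, which forces (2,1) = 1.
Cage b has product 10, leaving (2,2) = 5.
Completed grid: 4 1 3 2 5 / 1 5 4 3 2 / 5 2 1 4 3 / 3 4 2 5 1 / 2 3 5 1 4.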